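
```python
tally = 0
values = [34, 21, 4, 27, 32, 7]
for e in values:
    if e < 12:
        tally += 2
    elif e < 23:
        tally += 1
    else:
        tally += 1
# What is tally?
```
Trace:
  tally=0
  tally=1, e=34
  tally=2, e=21
  tally=4, e=4
  tally=5, e=27
  tally=6, e=32
  tally=8, e=7

Final answer: 8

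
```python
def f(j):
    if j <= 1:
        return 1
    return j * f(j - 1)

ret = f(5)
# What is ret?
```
Call trace:
f(j=5)
  f(j=4)
    f(j=3)
      f(j=2)
        f(j=1)
        -> return 1
      -> return 2
    -> return 6
  -> return 24
-> return 120

Final answer: 120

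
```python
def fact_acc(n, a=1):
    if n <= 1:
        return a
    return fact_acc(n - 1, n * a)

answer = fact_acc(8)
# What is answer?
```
Call trace:
fact_acc(n=8, a=1)
  fact_acc(n=7, a=8)
    fact_acc(n=6, a=56)
      fact_acc(n=5, a=336)
        fact_acc(n=4, a=1680)
          fact_acc(n=3, a=6720)
            fact_acc(n=2, a=20160)
              fact_acc(n=1, a=40320)
              -> return 40320
            -> return 40320
          -> return 40320
        -> return 40320
      -> return 40320
    -> return 40320
  -> return 40320
-> return 40320

Final answer: 40320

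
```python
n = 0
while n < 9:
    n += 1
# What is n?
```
Trace:
  n=0
  n=1
  n=2
  n=3
  n=4
  n=5
  n=6
  n=7
  n=8
  n=9

Final answer: 9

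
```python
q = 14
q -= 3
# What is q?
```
Trace:
  q=14
  q=11

Final answer: 11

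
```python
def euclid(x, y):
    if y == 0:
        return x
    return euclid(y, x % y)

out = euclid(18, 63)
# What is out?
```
Call trace:
euclid(x=18, y=63)
  euclid(x=63, y=18)
    euclid(x=18, y=9)
      euclid(x=9, y=0)
      -> return 9
    -> return 9
  -> return 9
-> return 9

Final answer: 9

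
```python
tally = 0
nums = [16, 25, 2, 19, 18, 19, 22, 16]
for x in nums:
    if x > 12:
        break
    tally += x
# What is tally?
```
Trace:
  tally=0
  tally=0, x=16

Final answer: 0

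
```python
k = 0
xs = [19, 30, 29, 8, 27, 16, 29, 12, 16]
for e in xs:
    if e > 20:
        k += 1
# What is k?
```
Trace:
  k=0
  k=0, e=19
  k=1, e=30
  k=2, e=29
  k=2, e=8
  k=3, e=27
  k=3, e=16
  k=4, e=29
  k=4, e=12
  k=4, e=16

Final answer: 4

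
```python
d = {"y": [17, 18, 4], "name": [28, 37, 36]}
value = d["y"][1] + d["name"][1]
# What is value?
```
Trace:
  d={'y': [17, 18, 4], 'name': [28, 37, 36]}
  d={'y': [17, 18, 4], 'name': [28, 37, 36]}, value=55

Final answer: 55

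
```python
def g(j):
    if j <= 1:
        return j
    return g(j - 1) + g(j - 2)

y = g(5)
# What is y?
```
Call trace (a repeated sub-call is expanded the first time; later identical calls just restate its return value):
g(j=5)
  g(j=4)
    g(j=3)
      g(j=2)
        g(j=1)
        -> return 1
        g(j=0)
        -> return 0
      -> return 1
      g(j=1)
      -> return 1
    -> return 2
    g(j=2) -> return 1  (same call as traced above)
  -> return 3
  g(j=3) -> return 2  (same call as traced above)
-> return 5

Final answer: 5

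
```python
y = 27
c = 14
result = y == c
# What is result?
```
Trace:
  y=27
  y=27, c=14
  y=27, c=14, result=False

Final answer: False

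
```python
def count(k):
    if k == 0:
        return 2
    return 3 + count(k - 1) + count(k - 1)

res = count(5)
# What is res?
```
Call trace (a repeated sub-call is expanded the first time; later identical calls just restate its return value):
count(k=5)
  count(k=4)
    count(k=3)
      count(k=2)
        count(k=1)
          count(k=0)
          -> return 2
          count(k=0)
          -> return 2
        -> return 7
        count(k=1) -> return 7  (same call as traced above)
      -> return 17
      count(k=2) -> return 17  (same call as traced above)
    -> return 37
    count(k=3) -> return 37  (same call as traced above)
  -> return 77
  count(k=4) -> return 77  (same call as traced above)
-> return 157

Final answer: 157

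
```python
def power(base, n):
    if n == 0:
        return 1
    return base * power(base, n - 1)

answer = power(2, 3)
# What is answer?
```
Call trace:
power(base=2, n=3)
  power(base=2, n=2)
    power(base=2, n=1)
      power(base=2, n=0)
      -> return 1
    -> return 2
  -> return 4
-> return 8

Final answer: 8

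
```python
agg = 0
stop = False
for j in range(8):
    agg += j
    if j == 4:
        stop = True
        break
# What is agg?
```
Trace:
  agg=0
  agg=0, stop=False
  agg=0, stop=False, j=0
  agg=1, stop=False, j=1
  agg=3, stop=False, j=2
  agg=6, stop=False, j=3
  agg=10, stop=True, j=4

Final answer: 10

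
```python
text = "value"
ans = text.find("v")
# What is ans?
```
Trace:
  text='value'
  text='value', ans=0

Final answer: 0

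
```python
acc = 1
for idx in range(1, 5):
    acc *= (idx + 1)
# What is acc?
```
Trace:
  acc=1
  acc=2, idx=1
  acc=6, idx=2
  acc=24, idx=3
  acc=120, idx=4

Final answer: 120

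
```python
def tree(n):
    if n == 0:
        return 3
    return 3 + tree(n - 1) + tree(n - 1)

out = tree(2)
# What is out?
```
Call trace (a repeated sub-call is expanded the first time; later identical calls just restate its return value):
tree(n=2)
  tree(n=1)
    tree(n=0)
    -> return 3
    tree(n=0)
    -> return 3
  -> return 9
  tree(n=1) -> return 9  (same call as traced above)
-> return 21

Final answer: 21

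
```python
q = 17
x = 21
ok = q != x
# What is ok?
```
Trace:
  q=17
  q=17, x=21
  q=17, x=21, ok=True

Final answer: True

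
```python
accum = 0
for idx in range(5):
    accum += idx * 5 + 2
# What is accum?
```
Trace:
  accum=0
  accum=2, idx=0
  accum=9, idx=1
  accum=21, idx=2
  accum=38, idx=3
  accum=60, idx=4

Final answer: 60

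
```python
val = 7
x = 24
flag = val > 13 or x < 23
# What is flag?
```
Trace:
  val=7
  val=7, x=24
  val=7, x=24, flag=False

Final answer: False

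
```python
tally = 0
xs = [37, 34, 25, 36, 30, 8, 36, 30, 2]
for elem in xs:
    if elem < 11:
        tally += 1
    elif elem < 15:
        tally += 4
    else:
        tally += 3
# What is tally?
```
Trace:
  tally=0
  tally=3, elem=37
  tally=6, elem=34
  tally=9, elem=25
  tally=12, elem=36
  tally=15, elem=30
  tally=16, elem=8
  tally=19, elem=36
  tally=22, elem=30
  tally=23, elem=2

Final answer: 23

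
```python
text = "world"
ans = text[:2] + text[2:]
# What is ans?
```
Trace:
  text='world'
  text='world', ans='world'

Final answer: 'world'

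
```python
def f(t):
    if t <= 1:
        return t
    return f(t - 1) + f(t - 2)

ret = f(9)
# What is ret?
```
Call trace (a repeated sub-call is expanded the first time; later identical calls just restate its return value):
f(t=9)
  f(t=8)
    f(t=7)
      f(t=6)
        f(t=5)
          f(t=4)
            f(t=3)
              f(t=2)
                f(t=1)
                -> return 1
                f(t=0)
                -> return 0
              -> return 1
              f(t=1)
              -> return 1
            -> return 2
            f(t=2) -> return 1  (same call as traced above)
          -> return 3
          f(t=3) -> return 2  (same call as traced above)
        -> return 5
        f(t=4) -> return 3  (same call as traced above)
      -> return 8
      f(t=5) -> return 5  (same call as traced above)
    -> return 13
    f(t=6) -> return 8  (same call as traced above)
  -> return 21
  f(t=7) -> return 13  (same call as traced above)
-> return 34

Final answer: 34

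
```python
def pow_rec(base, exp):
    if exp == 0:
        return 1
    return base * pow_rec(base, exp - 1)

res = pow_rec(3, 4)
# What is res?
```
Call trace:
pow_rec(base=3, exp=4)
  pow_rec(base=3, exp=3)
    pow_rec(base=3, exp=2)
      pow_rec(base=3, exp=1)
        pow_rec(base=3, exp=0)
        -> return 1
      -> return 3
    -> return 9
  -> return 27
-> return 81

Final answer: 81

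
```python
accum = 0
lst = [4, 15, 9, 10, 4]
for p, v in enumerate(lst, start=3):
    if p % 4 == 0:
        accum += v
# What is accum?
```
Trace:
  accum=0
  accum=0, p=3, v=4
  accum=15, p=4, v=15
  accum=15, p=5, v=9
  accum=15, p=6, v=10
  accum=15, p=7, v=4

Final answer: 15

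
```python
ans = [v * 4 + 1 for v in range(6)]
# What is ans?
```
Trace:
  v=0
  v=1
  v=2
  v=3
  v=4
  v=5
  ans=[1, 5, 9, 13, 17, 21]

Final answer: [1, 5, 9, 13, 17, 21]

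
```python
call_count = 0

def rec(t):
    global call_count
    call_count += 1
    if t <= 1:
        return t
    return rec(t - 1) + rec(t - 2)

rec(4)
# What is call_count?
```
Call trace (a repeated sub-call is expanded the first time; later identical calls just restate its return value):
rec(t=4)
  rec(t=3)
    rec(t=2)
      rec(t=1)
      -> return 1
      rec(t=0)
      -> return 0
    -> return 1
    rec(t=1)
    -> return 1
  -> return 2
  rec(t=2) -> return 1  (same call as traced above)
-> return 3

call_count is incremented once per call, so count the calls in each subtree. Let C(t) = number of calls made by rec(t).
C(0) = C(1) = 1 (base case, no recursion); C(t) = 1 + C(t - 1) + C(t - 2) otherwise.
C(2) = 1 + C(1) + C(0) = 1 + 1 + 1 = 3
C(3) = 1 + C(2) + C(1) = 1 + 3 + 1 = 5
C(4) = 1 + C(3) + C(2) = 1 + 5 + 3 = 9
call_count = C(4) = 9

Final answer: 9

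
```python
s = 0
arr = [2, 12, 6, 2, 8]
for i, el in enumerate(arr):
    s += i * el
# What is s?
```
Trace:
  s=0
  s=0, i=0, el=2
  s=12, i=1, el=12
  s=24, i=2, el=6
  s=30, i=3, el=2
  s=62, i=4, el=8

Final answer: 62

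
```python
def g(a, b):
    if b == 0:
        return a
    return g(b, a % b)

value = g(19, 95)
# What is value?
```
Call trace:
g(a=19, b=95)
  g(a=95, b=19)
    g(a=19, b=0)
    -> return 19
  -> return 19
-> return 19

Final answer: 19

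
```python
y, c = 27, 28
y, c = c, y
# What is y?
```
Trace:
  y=27, c=28
  y=28, c=27

Final answer: 28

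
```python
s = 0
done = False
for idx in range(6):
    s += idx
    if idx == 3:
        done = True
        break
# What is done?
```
Trace:
  s=0
  s=0, done=False
  s=0, done=False, idx=0
  s=1, done=False, idx=1
  s=3, done=False, idx=2
  s=6, done=True, idx=3

Final answer: True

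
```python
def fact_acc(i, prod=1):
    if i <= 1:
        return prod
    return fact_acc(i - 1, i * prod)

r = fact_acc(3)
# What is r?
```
Call trace:
fact_acc(i=3, prod=1)
  fact_acc(i=2, prod=3)
    fact_acc(i=1, prod=6)
    -> return 6
  -> return 6
-> return 6

Final answer: 6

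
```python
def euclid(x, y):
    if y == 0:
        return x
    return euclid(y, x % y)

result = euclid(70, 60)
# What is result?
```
Call trace:
euclid(x=70, y=60)
  euclid(x=60, y=10)
    euclid(x=10, y=0)
    -> return 10
  -> return 10
-> return 10

Final answer: 10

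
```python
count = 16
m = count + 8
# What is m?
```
Trace:
  count=16
  count=16, m=24

Final answer: 24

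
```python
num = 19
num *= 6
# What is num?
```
Trace:
  num=19
  num=114

Final answer: 114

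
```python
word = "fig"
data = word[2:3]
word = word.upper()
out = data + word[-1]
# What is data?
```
Trace:
  word='fig'
  word='fig', data='g'
  word='FIG', data='g'
  word='FIG', data='g', out='gG'

Final answer: 'g'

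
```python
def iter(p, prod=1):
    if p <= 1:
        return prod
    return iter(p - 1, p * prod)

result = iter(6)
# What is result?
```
Call trace:
iter(p=6, prod=1)
  iter(p=5, prod=6)
    iter(p=4, prod=30)
      iter(p=3, prod=120)
        iter(p=2, prod=360)
          iter(p=1, prod=720)
          -> return 720
        -> return 720
      -> return 720
    -> return 720
  -> return 720
-> return 720

Final answer: 720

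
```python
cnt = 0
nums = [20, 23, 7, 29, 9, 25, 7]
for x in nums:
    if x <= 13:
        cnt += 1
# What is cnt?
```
Trace:
  cnt=0
  cnt=0, x=20
  cnt=0, x=23
  cnt=1, x=7
  cnt=1, x=29
  cnt=2, x=9
  cnt=2, x=25
  cnt=3, x=7

Final answer: 3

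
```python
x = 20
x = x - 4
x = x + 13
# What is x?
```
Trace:
  x=20
  x=16
  x=29

Final answer: 29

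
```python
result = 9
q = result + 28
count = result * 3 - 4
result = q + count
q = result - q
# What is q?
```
Trace:
  result=9
  result=9, q=37
  result=9, q=37, count=23
  result=60, q=37, count=23
  result=60, q=23, count=23

Final answer: 23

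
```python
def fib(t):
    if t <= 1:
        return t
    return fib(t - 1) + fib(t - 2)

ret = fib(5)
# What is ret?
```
Call trace (a repeated sub-call is expanded the first time; later identical calls just restate its return value):
fib(t=5)
  fib(t=4)
    fib(t=3)
      fib(t=2)
        fib(t=1)
        -> return 1
        fib(t=0)
        -> return 0
      -> return 1
      fib(t=1)
      -> return 1
    -> return 2
    fib(t=2) -> return 1  (same call as traced above)
  -> return 3
  fib(t=3) -> return 2  (same call as traced above)
-> return 5

Final answer: 5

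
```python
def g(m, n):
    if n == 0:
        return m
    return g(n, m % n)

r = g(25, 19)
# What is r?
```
Call trace:
g(m=25, n=19)
  g(m=19, n=6)
    g(m=6, n=1)
      g(m=1, n=0)
      -> return 1
    -> return 1
  -> return 1
-> return 1

Final answer: 1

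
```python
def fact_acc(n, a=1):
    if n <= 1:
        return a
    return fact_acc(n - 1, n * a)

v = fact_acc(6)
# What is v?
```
Call trace:
fact_acc(n=6, a=1)
  fact_acc(n=5, a=6)
    fact_acc(n=4, a=30)
      fact_acc(n=3, a=120)
        fact_acc(n=2, a=360)
          fact_acc(n=1, a=720)
          -> return 720
        -> return 720
      -> return 720
    -> return 720
  -> return 720
-> return 720

Final answer: 720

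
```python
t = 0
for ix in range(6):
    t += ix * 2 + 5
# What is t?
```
Trace:
  t=0
  t=5, ix=0
  t=12, ix=1
  t=21, ix=2
  t=32, ix=3
  t=45, ix=4
  t=60, ix=5

Final answer: 60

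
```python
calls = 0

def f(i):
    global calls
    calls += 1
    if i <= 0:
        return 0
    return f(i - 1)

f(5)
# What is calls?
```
Call trace:
f(i=5)
  f(i=4)
    f(i=3)
      f(i=2)
        f(i=1)
          f(i=0)
          -> return 0
        -> return 0
      -> return 0
    -> return 0
  -> return 0
-> return 0

calls is incremented once per call. f is entered once for each i = 5, 4, 3, 2, 1, 0 (the i <= 0 call returns without recursing), i.e. 5 + 1 calls.
calls = 6

Final answer: 6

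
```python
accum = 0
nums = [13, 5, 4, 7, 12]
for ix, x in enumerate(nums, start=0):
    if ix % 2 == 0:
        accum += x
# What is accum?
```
Trace:
  accum=0
  accum=13, ix=0, x=13
  accum=13, ix=1, x=5
  accum=17, ix=2, x=4
  accum=17, ix=3, x=7
  accum=29, ix=4, x=12

Final answer: 29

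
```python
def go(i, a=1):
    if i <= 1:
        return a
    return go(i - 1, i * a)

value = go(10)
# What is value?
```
Call trace:
go(i=10, a=1)
  go(i=9, a=10)
    go(i=8, a=90)
      go(i=7, a=720)
        go(i=6, a=5040)
          go(i=5, a=30240)
            go(i=4, a=151200)
              go(i=3, a=604800)
                go(i=2, a=1814400)
                  go(i=1, a=3628800)
                  -> return 3628800
                -> return 3628800
              -> return 3628800
            -> return 3628800
          -> return 3628800
        -> return 3628800
      -> return 3628800
    -> return 3628800
  -> return 3628800
-> return 3628800

Final answer: 3628800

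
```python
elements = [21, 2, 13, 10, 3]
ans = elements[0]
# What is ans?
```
Trace:
  elements=[21, 2, 13, 10, 3]
  elements=[21, 2, 13, 10, 3], ans=21

Final answer: 21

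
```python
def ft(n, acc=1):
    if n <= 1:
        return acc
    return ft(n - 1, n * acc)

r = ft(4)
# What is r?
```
Call trace:
ft(n=4, acc=1)
  ft(n=3, acc=4)
    ft(n=2, acc=12)
      ft(n=1, acc=24)
      -> return 24
    -> return 24
  -> return 24
-> return 24

Final answer: 24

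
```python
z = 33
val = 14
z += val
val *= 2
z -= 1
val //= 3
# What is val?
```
Trace:
  z=33
  z=33, val=14
  z=47, val=14
  z=47, val=28
  z=46, val=28
  z=46, val=9

Final answer: 9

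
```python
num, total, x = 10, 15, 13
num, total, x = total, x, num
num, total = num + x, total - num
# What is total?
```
Trace:
  num=10, total=15, x=13
  num=15, total=13, x=10
  num=25, total=-2, x=10

Final answer: -2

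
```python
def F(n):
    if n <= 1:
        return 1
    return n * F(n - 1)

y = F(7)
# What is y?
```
Call trace:
F(n=7)
  F(n=6)
    F(n=5)
      F(n=4)
        F(n=3)
          F(n=2)
            F(n=1)
            -> return 1
          -> return 2
        -> return 6
      -> return 24
    -> return 120
  -> return 720
-> return 5040

Final answer: 5040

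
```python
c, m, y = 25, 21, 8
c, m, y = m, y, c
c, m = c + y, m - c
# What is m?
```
Trace:
  c=25, m=21, y=8
  c=21, m=8, y=25
  c=46, m=-13, y=25

Final answer: -13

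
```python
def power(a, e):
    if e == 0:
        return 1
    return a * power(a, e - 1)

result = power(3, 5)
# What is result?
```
Call trace:
power(a=3, e=5)
  power(a=3, e=4)
    power(a=3, e=3)
      power(a=3, e=2)
        power(a=3, e=1)
          power(a=3, e=0)
          -> return 1
        -> return 3
      -> return 9
    -> return 27
  -> return 81
-> return 243

Final answer: 243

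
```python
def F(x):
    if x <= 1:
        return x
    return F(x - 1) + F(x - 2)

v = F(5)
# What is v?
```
Call trace (a repeated sub-call is expanded the first time; later identical calls just restate its return value):
F(x=5)
  F(x=4)
    F(x=3)
      F(x=2)
        F(x=1)
        -> return 1
        F(x=0)
        -> return 0
      -> return 1
      F(x=1)
      -> return 1
    -> return 2
    F(x=2) -> return 1  (same call as traced above)
  -> return 3
  F(x=3) -> return 2  (same call as traced above)
-> return 5

Final answer: 5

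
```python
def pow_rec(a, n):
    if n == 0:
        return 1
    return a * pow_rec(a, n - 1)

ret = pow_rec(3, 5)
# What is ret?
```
Call trace:
pow_rec(a=3, n=5)
  pow_rec(a=3, n=4)
    pow_rec(a=3, n=3)
      pow_rec(a=3, n=2)
        pow_rec(a=3, n=1)
          pow_rec(a=3, n=0)
          -> return 1
        -> return 3
      -> return 9
    -> return 27
  -> return 81
-> return 243

Final answer: 243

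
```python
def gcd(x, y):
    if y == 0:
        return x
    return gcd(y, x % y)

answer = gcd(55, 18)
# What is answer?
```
Call trace:
gcd(x=55, y=18)
  gcd(x=18, y=1)
    gcd(x=1, y=0)
    -> return 1
  -> return 1
-> return 1

Final answer: 1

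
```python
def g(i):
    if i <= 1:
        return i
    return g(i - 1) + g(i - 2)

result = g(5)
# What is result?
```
Call trace (a repeated sub-call is expanded the first time; later identical calls just restate its return value):
g(i=5)
  g(i=4)
    g(i=3)
      g(i=2)
        g(i=1)
        -> return 1
        g(i=0)
        -> return 0
      -> return 1
      g(i=1)
      -> return 1
    -> return 2
    g(i=2) -> return 1  (same call as traced above)
  -> return 3
  g(i=3) -> return 2  (same call as traced above)
-> return 5

Final answer: 5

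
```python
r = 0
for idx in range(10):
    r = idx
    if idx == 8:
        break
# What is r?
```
Trace:
  r=0
  r=0, idx=0
  r=1, idx=1
  r=2, idx=2
  r=3, idx=3
  r=4, idx=4
  r=5, idx=5
  r=6, idx=6
  r=7, idx=7
  r=8, idx=8

Final answer: 8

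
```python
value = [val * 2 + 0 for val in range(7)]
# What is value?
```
Trace:
  val=0
  val=1
  val=2
  val=3
  val=4
  val=5
  val=6
  value=[0, 2, 4, 6, 8, 10, 12]

Final answer: [0, 2, 4, 6, 8, 10, 12]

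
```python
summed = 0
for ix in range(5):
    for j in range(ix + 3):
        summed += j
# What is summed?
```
Trace:
  summed=0
  summed=0, ix=0, j=0
  summed=1, ix=0, j=1
  summed=3, ix=0, j=2
  summed=3, ix=1, j=0
  summed=4, ix=1, j=1
  summed=6, ix=1, j=2
  summed=9, ix=1, j=3
  summed=9, ix=2, j=0
  summed=10, ix=2, j=1
  summed=12, ix=2, j=2
  summed=15, ix=2, j=3
  summed=19, ix=2, j=4
  summed=19, ix=3, j=0
  summed=20, ix=3, j=1
  summed=22, ix=3, j=2
  summed=25, ix=3, j=3
  summed=29, ix=3, j=4
  summed=34, ix=3, j=5
  summed=34, ix=4, j=0
  summed=35, ix=4, j=1
  summed=37, ix=4, j=2
  summed=40, ix=4, j=3
  summed=44, ix=4, j=4
  summed=49, ix=4, j=5
  summed=55, ix=4, j=6

Final answer: 55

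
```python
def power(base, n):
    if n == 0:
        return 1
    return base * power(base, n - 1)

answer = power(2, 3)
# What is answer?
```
Call trace:
power(base=2, n=3)
  power(base=2, n=2)
    power(base=2, n=1)
      power(base=2, n=0)
      -> return 1
    -> return 2
  -> return 4
-> return 8

Final answer: 8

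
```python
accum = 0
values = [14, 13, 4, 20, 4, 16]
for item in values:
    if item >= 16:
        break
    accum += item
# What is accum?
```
Trace:
  accum=0
  accum=14, item=14
  accum=27, item=13
  accum=31, item=4
  accum=31, item=20

Final answer: 31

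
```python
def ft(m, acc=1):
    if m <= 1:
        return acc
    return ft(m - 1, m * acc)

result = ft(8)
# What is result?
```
Call trace:
ft(m=8, acc=1)
  ft(m=7, acc=8)
    ft(m=6, acc=56)
      ft(m=5, acc=336)
        ft(m=4, acc=1680)
          ft(m=3, acc=6720)
            ft(m=2, acc=20160)
              ft(m=1, acc=40320)
              -> return 40320
            -> return 40320
          -> return 40320
        -> return 40320
      -> return 40320
    -> return 40320
  -> return 40320
-> return 40320

Final answer: 40320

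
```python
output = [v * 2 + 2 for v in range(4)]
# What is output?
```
Trace:
  v=0
  v=1
  v=2
  v=3
  output=[2, 4, 6, 8]

Final answer: [2, 4, 6, 8]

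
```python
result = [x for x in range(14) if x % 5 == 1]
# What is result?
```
Trace:
  x=0
  x=1
  x=2
  x=3
  x=4
  x=5
  x=6
  x=7
  x=8
  x=9
  x=10
  x=11
  x=12
  x=13
  result=[1, 6, 11]

Final answer: [1, 6, 11]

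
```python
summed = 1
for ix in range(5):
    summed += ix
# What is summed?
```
Trace:
  summed=1
  summed=1, ix=0
  summed=2, ix=1
  summed=4, ix=2
  summed=7, ix=3
  summed=11, ix=4

Final answer: 11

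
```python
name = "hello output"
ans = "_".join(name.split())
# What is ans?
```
Trace:
  name='hello output'
  name='hello output', ans='hello_output'

Final answer: 'hello_output'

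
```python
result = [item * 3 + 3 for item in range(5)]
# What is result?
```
Trace:
  item=0
  item=1
  item=2
  item=3
  item=4
  result=[3, 6, 9, 12, 15]

Final answer: [3, 6, 9, 12, 15]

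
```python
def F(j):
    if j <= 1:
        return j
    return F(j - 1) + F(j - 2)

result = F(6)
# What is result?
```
Call trace (a repeated sub-call is expanded the first time; later identical calls just restate its return value):
F(j=6)
  F(j=5)
    F(j=4)
      F(j=3)
        F(j=2)
          F(j=1)
          -> return 1
          F(j=0)
          -> return 0
        -> return 1
        F(j=1)
        -> return 1
      -> return 2
      F(j=2) -> return 1  (same call as traced above)
    -> return 3
    F(j=3) -> return 2  (same call as traced above)
  -> return 5
  F(j=4) -> return 3  (same call as traced above)
-> return 8

Final answer: 8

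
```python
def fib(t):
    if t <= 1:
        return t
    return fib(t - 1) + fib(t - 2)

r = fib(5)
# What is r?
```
Call trace (a repeated sub-call is expanded the first time; later identical calls just restate its return value):
fib(t=5)
  fib(t=4)
    fib(t=3)
      fib(t=2)
        fib(t=1)
        -> return 1
        fib(t=0)
        -> return 0
      -> return 1
      fib(t=1)
      -> return 1
    -> return 2
    fib(t=2) -> return 1  (same call as traced above)
  -> return 3
  fib(t=3) -> return 2  (same call as traced above)
-> return 5

Final answer: 5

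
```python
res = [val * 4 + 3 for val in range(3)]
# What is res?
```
Trace:
  val=0
  val=1
  val=2
  res=[3, 7, 11]

Final answer: [3, 7, 11]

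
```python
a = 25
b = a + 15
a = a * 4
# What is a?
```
Trace:
  a=25
  a=25, b=40
  a=100, b=40

Final answer: 100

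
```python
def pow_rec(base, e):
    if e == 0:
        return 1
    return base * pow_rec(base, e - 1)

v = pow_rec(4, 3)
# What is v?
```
Call trace:
pow_rec(base=4, e=3)
  pow_rec(base=4, e=2)
    pow_rec(base=4, e=1)
      pow_rec(base=4, e=0)
      -> return 1
    -> return 4
  -> return 16
-> return 64

Final answer: 64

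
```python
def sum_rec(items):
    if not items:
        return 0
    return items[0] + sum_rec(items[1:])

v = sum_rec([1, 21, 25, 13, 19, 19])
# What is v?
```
Call trace:
sum_rec(items=[1, 21, 25, 13, 19, 19])
  sum_rec(items=[21, 25, 13, 19, 19])
    sum_rec(items=[25, 13, 19, 19])
      sum_rec(items=[13, 19, 19])
        sum_rec(items=[19, 19])
          sum_rec(items=[19])
            sum_rec(items=[])
            -> return 0
          -> return 19
        -> return 38
      -> return 51
    -> return 76
  -> return 97
-> return 98

Final answer: 98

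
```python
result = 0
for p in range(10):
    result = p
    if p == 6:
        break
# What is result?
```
Trace:
  result=0
  result=0, p=0
  result=1, p=1
  result=2, p=2
  result=3, p=3
  result=4, p=4
  result=5, p=5
  result=6, p=6

Final answer: 6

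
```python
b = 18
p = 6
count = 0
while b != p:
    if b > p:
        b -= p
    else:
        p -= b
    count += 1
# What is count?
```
Trace:
  b=18
  b=18, p=6
  b=18, p=6, count=0
  b=12, p=6, count=1
  b=6, p=6, count=2

Final answer: 2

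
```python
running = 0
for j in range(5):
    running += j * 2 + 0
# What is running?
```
Trace:
  running=0
  running=0, j=0
  running=2, j=1
  running=6, j=2
  running=12, j=3
  running=20, j=4

Final answer: 20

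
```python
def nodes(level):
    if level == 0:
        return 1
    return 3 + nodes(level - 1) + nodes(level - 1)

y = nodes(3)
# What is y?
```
Call trace (a repeated sub-call is expanded the first time; later identical calls just restate its return value):
nodes(level=3)
  nodes(level=2)
    nodes(level=1)
      nodes(level=0)
      -> return 1
      nodes(level=0)
      -> return 1
    -> return 5
    nodes(level=1) -> return 5  (same call as traced above)
  -> return 13
  nodes(level=2) -> return 13  (same call as traced above)
-> return 29

Final answer: 29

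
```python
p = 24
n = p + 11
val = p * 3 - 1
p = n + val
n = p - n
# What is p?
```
Trace:
  p=24
  p=24, n=35
  p=24, n=35, val=71
  p=106, n=35, val=71
  p=106, n=71, val=71

Final answer: 106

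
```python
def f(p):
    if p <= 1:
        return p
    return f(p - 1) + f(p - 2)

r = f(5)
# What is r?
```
Call trace (a repeated sub-call is expanded the first time; later identical calls just restate its return value):
f(p=5)
  f(p=4)
    f(p=3)
      f(p=2)
        f(p=1)
        -> return 1
        f(p=0)
        -> return 0
      -> return 1
      f(p=1)
      -> return 1
    -> return 2
    f(p=2) -> return 1  (same call as traced above)
  -> return 3
  f(p=3) -> return 2  (same call as traced above)
-> return 5

Final answer: 5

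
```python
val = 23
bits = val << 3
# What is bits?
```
Trace:
  val=23
  val=23, bits=184

Final answer: 184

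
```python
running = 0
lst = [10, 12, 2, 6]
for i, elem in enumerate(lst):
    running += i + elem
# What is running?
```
Trace:
  running=0
  running=10, i=0, elem=10
  running=23, i=1, elem=12
  running=27, i=2, elem=2
  running=36, i=3, elem=6

Final answer: 36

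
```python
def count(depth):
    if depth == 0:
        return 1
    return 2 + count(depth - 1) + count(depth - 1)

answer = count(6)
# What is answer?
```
Call trace (a repeated sub-call is expanded the first time; later identical calls just restate its return value):
count(depth=6)
  count(depth=5)
    count(depth=4)
      count(depth=3)
        count(depth=2)
          count(depth=1)
            count(depth=0)
            -> return 1
            count(depth=0)
            -> return 1
          -> return 4
          count(depth=1) -> return 4  (same call as traced above)
        -> return 10
        count(depth=2) -> return 10  (same call as traced above)
      -> return 22
      count(depth=3) -> return 22  (same call as traced above)
    -> return 46
    count(depth=4) -> return 46  (same call as traced above)
  -> return 94
  count(depth=5) -> return 94  (same call as traced above)
-> return 190

Final answer: 190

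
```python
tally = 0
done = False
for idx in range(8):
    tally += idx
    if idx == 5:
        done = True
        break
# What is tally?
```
Trace:
  tally=0
  tally=0, done=False
  tally=0, done=False, idx=0
  tally=1, done=False, idx=1
  tally=3, done=False, idx=2
  tally=6, done=False, idx=3
  tally=10, done=False, idx=4
  tally=15, done=True, idx=5

Final answer: 15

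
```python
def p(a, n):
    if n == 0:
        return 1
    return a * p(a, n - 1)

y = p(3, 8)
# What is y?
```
Call trace:
p(a=3, n=8)
  p(a=3, n=7)
    p(a=3, n=6)
      p(a=3, n=5)
        p(a=3, n=4)
          p(a=3, n=3)
            p(a=3, n=2)
              p(a=3, n=1)
                p(a=3, n=0)
                -> return 1
              -> return 3
            -> return 9
          -> return 27
        -> return 81
      -> return 243
    -> return 729
  -> return 2187
-> return 6561

Final answer: 6561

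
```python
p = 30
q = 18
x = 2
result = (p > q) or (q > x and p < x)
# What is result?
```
Trace:
  p=30
  p=30, q=18
  p=30, q=18, x=2
  p=30, q=18, x=2, result=True

Final answer: True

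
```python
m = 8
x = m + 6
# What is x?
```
Trace:
  m=8
  m=8, x=14

Final answer: 14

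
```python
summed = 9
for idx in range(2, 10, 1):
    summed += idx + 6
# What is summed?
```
Trace:
  summed=9
  summed=17, idx=2
  summed=26, idx=3
  summed=36, idx=4
  summed=47, idx=5
  summed=59, idx=6
  summed=72, idx=7
  summed=86, idx=8
  summed=101, idx=9

Final answer: 101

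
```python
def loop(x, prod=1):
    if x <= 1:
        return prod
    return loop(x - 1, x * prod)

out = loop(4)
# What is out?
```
Call trace:
loop(x=4, prod=1)
  loop(x=3, prod=4)
    loop(x=2, prod=12)
      loop(x=1, prod=24)
      -> return 24
    -> return 24
  -> return 24
-> return 24

Final answer: 24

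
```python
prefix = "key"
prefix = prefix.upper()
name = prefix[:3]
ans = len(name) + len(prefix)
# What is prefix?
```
Trace:
  prefix='key'
  prefix='KEY'
  prefix='KEY', name='KEY'
  prefix='KEY', name='KEY', ans=6

Final answer: 'KEY'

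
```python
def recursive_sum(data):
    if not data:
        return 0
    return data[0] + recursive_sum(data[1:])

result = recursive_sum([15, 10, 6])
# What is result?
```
Call trace:
recursive_sum(data=[15, 10, 6])
  recursive_sum(data=[10, 6])
    recursive_sum(data=[6])
      recursive_sum(data=[])
      -> return 0
    -> return 6
  -> return 16
-> return 31

Final answer: 31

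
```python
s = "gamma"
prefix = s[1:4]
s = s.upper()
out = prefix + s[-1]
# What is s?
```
Trace:
  s='gamma'
  s='gamma', prefix='amm'
  s='GAMMA', prefix='amm'
  s='GAMMA', prefix='amm', out='ammA'

Final answer: 'GAMMA'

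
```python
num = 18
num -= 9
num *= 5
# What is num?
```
Trace:
  num=18
  num=9
  num=45

Final answer: 45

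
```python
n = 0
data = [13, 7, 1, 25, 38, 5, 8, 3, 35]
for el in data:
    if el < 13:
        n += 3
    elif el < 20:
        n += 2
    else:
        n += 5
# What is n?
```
Trace:
  n=0
  n=2, el=13
  n=5, el=7
  n=8, el=1
  n=13, el=25
  n=18, el=38
  n=21, el=5
  n=24, el=8
  n=27, el=3
  n=32, el=35

Final answer: 32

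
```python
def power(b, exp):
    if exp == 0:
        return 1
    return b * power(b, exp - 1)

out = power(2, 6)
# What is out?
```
Call trace:
power(b=2, exp=6)
  power(b=2, exp=5)
    power(b=2, exp=4)
      power(b=2, exp=3)
        power(b=2, exp=2)
          power(b=2, exp=1)
            power(b=2, exp=0)
            -> return 1
          -> return 2
        -> return 4
      -> return 8
    -> return 16
  -> return 32
-> return 64

Final answer: 64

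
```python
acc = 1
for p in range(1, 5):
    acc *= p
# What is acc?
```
Trace:
  acc=1
  acc=1, p=1
  acc=2, p=2
  acc=6, p=3
  acc=24, p=4

Final answer: 24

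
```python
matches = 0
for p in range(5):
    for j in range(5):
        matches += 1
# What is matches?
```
Trace:
  matches=0
  matches=1, p=0, j=0
  matches=2, p=0, j=1
  matches=3, p=0, j=2
  matches=4, p=0, j=3
  matches=5, p=0, j=4
  matches=6, p=1, j=0
  matches=7, p=1, j=1
  matches=8, p=1, j=2
  matches=9, p=1, j=3
  matches=10, p=1, j=4
  matches=11, p=2, j=0
  matches=12, p=2, j=1
  matches=13, p=2, j=2
  matches=14, p=2, j=3
  matches=15, p=2, j=4
  matches=16, p=3, j=0
  matches=17, p=3, j=1
  matches=18, p=3, j=2
  matches=19, p=3, j=3
  matches=20, p=3, j=4
  matches=21, p=4, j=0
  matches=22, p=4, j=1
  matches=23, p=4, j=2
  matches=24, p=4, j=3
  matches=25, p=4, j=4

Final answer: 25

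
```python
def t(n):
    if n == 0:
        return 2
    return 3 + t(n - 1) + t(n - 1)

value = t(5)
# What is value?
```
Call trace (a repeated sub-call is expanded the first time; later identical calls just restate its return value):
t(n=5)
  t(n=4)
    t(n=3)
      t(n=2)
        t(n=1)
          t(n=0)
          -> return 2
          t(n=0)
          -> return 2
        -> return 7
        t(n=1) -> return 7  (same call as traced above)
      -> return 17
      t(n=2) -> return 17  (same call as traced above)
    -> return 37
    t(n=3) -> return 37  (same call as traced above)
  -> return 77
  t(n=4) -> return 77  (same call as traced above)
-> return 157

Final answer: 157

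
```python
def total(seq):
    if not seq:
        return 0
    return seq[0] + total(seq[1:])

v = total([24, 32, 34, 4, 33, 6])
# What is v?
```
Call trace:
total(seq=[24, 32, 34, 4, 33, 6])
  total(seq=[32, 34, 4, 33, 6])
    total(seq=[34, 4, 33, 6])
      total(seq=[4, 33, 6])
        total(seq=[33, 6])
          total(seq=[6])
            total(seq=[])
            -> return 0
          -> return 6
        -> return 39
      -> return 43
    -> return 77
  -> return 109
-> return 133

Final answer: 133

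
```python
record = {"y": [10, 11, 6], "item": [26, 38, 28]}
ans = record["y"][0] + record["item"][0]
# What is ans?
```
Trace:
  record={'y': [10, 11, 6], 'item': [26, 38, 28]}
  record={'y': [10, 11, 6], 'item': [26, 38, 28]}, ans=36

Final answer: 36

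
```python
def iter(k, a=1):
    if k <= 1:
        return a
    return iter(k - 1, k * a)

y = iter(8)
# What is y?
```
Call trace:
iter(k=8, a=1)
  iter(k=7, a=8)
    iter(k=6, a=56)
      iter(k=5, a=336)
        iter(k=4, a=1680)
          iter(k=3, a=6720)
            iter(k=2, a=20160)
              iter(k=1, a=40320)
              -> return 40320
            -> return 40320
          -> return 40320
        -> return 40320
      -> return 40320
    -> return 40320
  -> return 40320
-> return 40320

Final answer: 40320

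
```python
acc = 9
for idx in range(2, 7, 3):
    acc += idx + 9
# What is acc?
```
Trace:
  acc=9
  acc=20, idx=2
  acc=34, idx=5

Final answer: 34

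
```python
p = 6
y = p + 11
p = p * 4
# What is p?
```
Trace:
  p=6
  p=6, y=17
  p=24, y=17

Final answer: 24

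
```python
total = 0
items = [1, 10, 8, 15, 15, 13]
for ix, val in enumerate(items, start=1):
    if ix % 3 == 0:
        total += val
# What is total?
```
Trace:
  total=0
  total=0, ix=1, val=1
  total=0, ix=2, val=10
  total=8, ix=3, val=8
  total=8, ix=4, val=15
  total=8, ix=5, val=15
  total=21, ix=6, val=13

Final answer: 21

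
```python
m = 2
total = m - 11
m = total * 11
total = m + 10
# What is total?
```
Trace:
  m=2
  m=2, total=-9
  m=-99, total=-9
  m=-99, total=-89

Final answer: -89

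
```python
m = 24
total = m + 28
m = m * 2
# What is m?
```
Trace:
  m=24
  m=24, total=52
  m=48, total=52

Final answer: 48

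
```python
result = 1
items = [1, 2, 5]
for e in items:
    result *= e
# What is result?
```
Trace:
  result=1
  result=1, e=1
  result=2, e=2
  result=10, e=5

Final answer: 10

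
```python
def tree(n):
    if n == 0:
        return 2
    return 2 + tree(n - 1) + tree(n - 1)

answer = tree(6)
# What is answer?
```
Call trace (a repeated sub-call is expanded the first time; later identical calls just restate its return value):
tree(n=6)
  tree(n=5)
    tree(n=4)
      tree(n=3)
        tree(n=2)
          tree(n=1)
            tree(n=0)
            -> return 2
            tree(n=0)
            -> return 2
          -> return 6
          tree(n=1) -> return 6  (same call as traced above)
        -> return 14
        tree(n=2) -> return 14  (same call as traced above)
      -> return 30
      tree(n=3) -> return 30  (same call as traced above)
    -> return 62
    tree(n=4) -> return 62  (same call as traced above)
  -> return 126
  tree(n=5) -> return 126  (same call as traced above)
-> return 254

Final answer: 254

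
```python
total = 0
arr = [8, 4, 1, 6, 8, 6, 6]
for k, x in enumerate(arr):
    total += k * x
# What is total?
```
Trace:
  total=0
  total=0, k=0, x=8
  total=4, k=1, x=4
  total=6, k=2, x=1
  total=24, k=3, x=6
  total=56, k=4, x=8
  total=86, k=5, x=6
  total=122, k=6, x=6

Final answer: 122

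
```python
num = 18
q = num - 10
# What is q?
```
Trace:
  num=18
  num=18, q=8

Final answer: 8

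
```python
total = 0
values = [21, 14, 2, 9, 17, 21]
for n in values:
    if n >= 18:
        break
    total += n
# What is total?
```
Trace:
  total=0
  total=0, n=21

Final answer: 0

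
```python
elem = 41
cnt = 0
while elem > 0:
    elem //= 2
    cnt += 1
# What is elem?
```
Trace:
  elem=41
  elem=41, cnt=0
  elem=20, cnt=1
  elem=10, cnt=2
  elem=5, cnt=3
  elem=2, cnt=4
  elem=1, cnt=5
  elem=0, cnt=6

Final answer: 0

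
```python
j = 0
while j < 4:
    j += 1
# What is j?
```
Trace:
  j=0
  j=1
  j=2
  j=3
  j=4

Final answer: 4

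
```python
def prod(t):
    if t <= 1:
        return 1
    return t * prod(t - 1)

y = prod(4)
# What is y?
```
Call trace:
prod(t=4)
  prod(t=3)
    prod(t=2)
      prod(t=1)
      -> return 1
    -> return 2
  -> return 6
-> return 24

Final answer: 24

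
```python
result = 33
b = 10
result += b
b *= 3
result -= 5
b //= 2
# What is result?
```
Trace:
  result=33
  result=33, b=10
  result=43, b=10
  result=43, b=30
  result=38, b=30
  result=38, b=15

Final answer: 38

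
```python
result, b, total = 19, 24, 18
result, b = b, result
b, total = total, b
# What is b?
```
Trace:
  result=19, b=24, total=18
  result=24, b=19, total=18
  result=24, b=18, total=19

Final answer: 18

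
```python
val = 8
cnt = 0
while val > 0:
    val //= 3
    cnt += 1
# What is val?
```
Trace:
  val=8
  val=8, cnt=0
  val=2, cnt=1
  val=0, cnt=2

Final answer: 0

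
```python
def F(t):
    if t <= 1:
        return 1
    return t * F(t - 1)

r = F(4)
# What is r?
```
Call trace:
F(t=4)
  F(t=3)
    F(t=2)
      F(t=1)
      -> return 1
    -> return 2
  -> return 6
-> return 24

Final answer: 24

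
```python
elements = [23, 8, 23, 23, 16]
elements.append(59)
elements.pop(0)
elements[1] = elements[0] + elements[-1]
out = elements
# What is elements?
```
Trace:
  elements=[23, 8, 23, 23, 16]
  elements=[23, 8, 23, 23, 16, 59]
  elements=[8, 23, 23, 16, 59]
  elements=[8, 67, 23, 16, 59]
  elements=[8, 67, 23, 16, 59], out=[8, 67, 23, 16, 59]

Final answer: [8, 67, 23, 16, 59]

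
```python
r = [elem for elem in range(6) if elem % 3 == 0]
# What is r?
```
Trace:
  elem=0
  elem=1
  elem=2
  elem=3
  elem=4
  elem=5
  r=[0, 3]

Final answer: [0, 3]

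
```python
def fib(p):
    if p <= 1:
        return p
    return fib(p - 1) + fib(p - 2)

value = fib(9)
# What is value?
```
Call trace (a repeated sub-call is expanded the first time; later identical calls just restate its return value):
fib(p=9)
  fib(p=8)
    fib(p=7)
      fib(p=6)
        fib(p=5)
          fib(p=4)
            fib(p=3)
              fib(p=2)
                fib(p=1)
                -> return 1
                fib(p=0)
                -> return 0
              -> return 1
              fib(p=1)
              -> return 1
            -> return 2
            fib(p=2) -> return 1  (same call as traced above)
          -> return 3
          fib(p=3) -> return 2  (same call as traced above)
        -> return 5
        fib(p=4) -> return 3  (same call as traced above)
      -> return 8
      fib(p=5) -> return 5  (same call as traced above)
    -> return 13
    fib(p=6) -> return 8  (same call as traced above)
  -> return 21
  fib(p=7) -> return 13  (same call as traced above)
-> return 34

Final answer: 34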